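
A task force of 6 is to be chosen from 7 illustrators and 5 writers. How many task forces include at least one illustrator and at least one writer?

With no constraint there are C(12,6) = 924 possible selections.
Selections missing a whole group: no illustrators → C(5,6) = 0; no writers → C(7,6) = 7.
Both groups omitted at once is impossible, so 924 − 7 = 917.

917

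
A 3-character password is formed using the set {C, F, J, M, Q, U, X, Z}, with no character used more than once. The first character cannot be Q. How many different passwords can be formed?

294

The first character has 8−1 = 7 choices (anything except Q).
The remaining 2 characters are filled from the other 7 symbols without repetition: 7 × 6 = 42.
Total: 7 × 42 = 294.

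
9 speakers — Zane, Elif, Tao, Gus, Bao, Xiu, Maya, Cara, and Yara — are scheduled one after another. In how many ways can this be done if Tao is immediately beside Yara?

80640

Place the 7 others and the Tao-Yara pair as 8 objects in a line; the pair has 2 internal arrangements.
So the count is 2·(8)! = 80640.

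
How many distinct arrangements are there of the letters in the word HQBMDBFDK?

The 9 letters of HQBMDBFDK have repeats: B appearing twice and D appearing twice.
The number of distinct arrangements is 9!/(2!·2!) = 362880/4 = 90720.

90720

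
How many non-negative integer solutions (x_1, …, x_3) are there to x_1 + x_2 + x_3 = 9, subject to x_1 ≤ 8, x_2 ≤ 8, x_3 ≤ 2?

Without the upper bounds there are C(11,2) = 55 ways to split 9 among 3 variables.
Subtract solutions that violate a single cap (substitute x_i' = x_i − (cap_i+1)): x_1 ≥ 9 gives C(2,2) = 1; x_2 ≥ 9 gives C(2,2) = 1; x_3 ≥ 3 gives C(8,2) = 28. Together 30.
No two caps can be exceeded simultaneously, so the pair terms are all 0.
By inclusion–exclusion the count is 55 − 30 + 0 = 25.

25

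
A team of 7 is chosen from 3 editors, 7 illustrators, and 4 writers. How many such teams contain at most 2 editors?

Split by how many editors are chosen (0 through 2).
Sum: C(3,0)·C(11,7) + C(3,1)·C(11,6) + C(3,2)·C(11,5) = 330 + 1386 + 1386 = 3102.

3102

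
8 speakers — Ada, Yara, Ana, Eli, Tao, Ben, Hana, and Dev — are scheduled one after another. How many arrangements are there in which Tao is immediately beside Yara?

Glue Tao and Yara into one block (2 internal orders), leaving 7 units to arrange in a row.
So the count is 2·(7)! = 10080.

10080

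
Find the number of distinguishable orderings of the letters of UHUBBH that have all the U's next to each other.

30

Treat the 2 copies of U as a single block. The multiset to arrange is then {UU, B, B, H, H}, 5 items in all.
That gives (5)!/(2!·2!) = 30 arrangements.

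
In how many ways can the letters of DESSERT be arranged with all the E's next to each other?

Treat the 2 copies of E as a single block. The multiset to arrange is then {EE, D, R, S, S, T}, 6 items in all.
That gives (6)!/(2!) = 360 arrangements.

360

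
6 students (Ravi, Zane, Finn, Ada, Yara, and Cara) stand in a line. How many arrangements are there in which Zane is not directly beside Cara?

There are 6! = 720 arrangements in all. If Zane and Cara are adjacent, merging them into one block gives 2·(5)! = 240 arrangements.
So 720 − 240 = 480 arrangements keep them apart.

480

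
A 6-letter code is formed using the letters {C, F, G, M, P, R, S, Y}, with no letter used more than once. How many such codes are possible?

With no repetition, fill the 6 letters in order: 8 choices, then 7, down to 3.
That product is 8 × 7 × 6 × 5 × 4 × 3 = 20160.

20160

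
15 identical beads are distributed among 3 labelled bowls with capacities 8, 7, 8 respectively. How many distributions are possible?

44

Without the upper bounds there are C(17,2) = 136 ways to split 15 among 3 bowls.
Subtract solutions that violate a single cap (substitute x_i' = x_i − (cap_i+1)): x_1 ≥ 9 gives C(8,2) = 28; x_2 ≥ 8 gives C(9,2) = 36; x_3 ≥ 9 gives C(8,2) = 28. Together 92.
No two caps can be exceeded simultaneously, so the pair terms are all 0.
By inclusion–exclusion the count is 136 − 92 + 0 = 44.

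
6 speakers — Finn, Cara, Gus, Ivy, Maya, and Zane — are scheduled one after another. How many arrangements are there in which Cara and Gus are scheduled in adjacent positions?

240

Treat {Cara, Gus} as a single unit. There are 5 units to order, and the pair itself can be ordered 2 ways.
That gives 2 × 5! = 2 × 120 = 240.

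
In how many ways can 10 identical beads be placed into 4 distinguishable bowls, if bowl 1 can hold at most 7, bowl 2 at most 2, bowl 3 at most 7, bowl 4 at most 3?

82

Ignoring the caps, the number of non-negative solutions to x_1+…+x_4 = 10 is C(13,3) = 286.
Subtract solutions that violate a single cap (substitute x_i' = x_i − (cap_i+1)): x_1 ≥ 8 gives C(5,3) = 10; x_2 ≥ 3 gives C(10,3) = 120; x_3 ≥ 8 gives C(5,3) = 10; x_4 ≥ 4 gives C(9,3) = 84. Together 224.
Add back pairs where two caps are both exceeded: 0 + 0 + 0 + 0 + 20 + 0 = 20.
By inclusion–exclusion the count is 286 − 224 + 20 = 82.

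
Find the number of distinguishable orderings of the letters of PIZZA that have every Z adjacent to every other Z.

Treat the 2 copies of Z as a single block. The multiset to arrange is then {ZZ, A, I, P}, 4 items in all.
All 4 items are distinct, so there are (4)! = 24 arrangements.

24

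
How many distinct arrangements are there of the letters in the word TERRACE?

1260

TERRACE has 7 letters with E appearing twice and R appearing twice.
The number of distinct arrangements is 7!/(2!·2!) = 5040/4 = 1260.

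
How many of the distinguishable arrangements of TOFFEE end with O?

Fix O in the last position and arrange the remaining 5 letters.
Those 5 letters have E appearing twice and F appearing twice, giving (5)!/(2!·2!) = 30.

30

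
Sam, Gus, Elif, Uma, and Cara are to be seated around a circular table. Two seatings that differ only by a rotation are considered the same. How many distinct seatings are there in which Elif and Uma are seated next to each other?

Treat {Elif, Uma} as one unit (2 internal orders) and seat the resulting 4 units around the table: (3)! circular arrangements.
So 2 × (3)! = 2 × 6 = 12.

12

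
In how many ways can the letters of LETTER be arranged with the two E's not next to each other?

Total arrangements of LETTER: 6!/(2!·2!) = 180.
If the two E's are adjacent, glue them into one block, leaving 5 items to arrange: (5)!/(2!) = 60 ways.
Subtracting, 180 − 60 = 120 arrangements keep the E's apart.

120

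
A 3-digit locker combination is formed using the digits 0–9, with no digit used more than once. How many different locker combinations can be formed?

720

With no repetition, fill the 3 digits in order: 10 choices, then 9, down to 8.
That product is 10 × 9 × 8 = 720.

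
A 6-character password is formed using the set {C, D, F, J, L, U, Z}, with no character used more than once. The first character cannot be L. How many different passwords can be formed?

4320

The first character has 7−1 = 6 choices (anything except L).
The remaining 5 characters are filled from the other 6 symbols without repetition: 6 × 5 × 4 × 3 × 2 = 720.
Total: 6 × 720 = 4320.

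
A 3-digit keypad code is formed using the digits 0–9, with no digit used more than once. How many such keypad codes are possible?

This is a permutation of 3 out of 10: P(10,3) = 10!/7!.
That product is 10 × 9 × 8 = 720.

720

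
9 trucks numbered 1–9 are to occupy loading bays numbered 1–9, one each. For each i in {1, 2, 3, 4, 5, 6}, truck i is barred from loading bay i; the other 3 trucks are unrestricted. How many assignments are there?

183822

Let Aᵢ (for 1 ≤ i ≤ 6) be the placements that put truck i in its forbidden loading bay. Any j of these fix j positions, leaving (9−j)! ways to fill the rest, and there are C(6,j) ways to pick which j.
By inclusion–exclusion, the number of valid placements is Σ_{j=0}^{6} (−1)^j C(6,j)·(9−j)!.
Computing: 362880 − 241920 + 75600 − 14400 + 1800 − 144 + 6 = 183822.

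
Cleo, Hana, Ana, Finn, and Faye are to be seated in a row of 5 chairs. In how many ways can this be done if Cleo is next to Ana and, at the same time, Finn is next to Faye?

24

Treat {Cleo,Ana} as one block (2 orders) and {Finn,Faye} as another (2 orders).
That leaves 3 units to arrange: 2 × 2 × 3! = 4 × 6 = 24.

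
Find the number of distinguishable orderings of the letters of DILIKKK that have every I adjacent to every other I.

120

Treat the 2 copies of I as a single block. The multiset to arrange is then {II, D, K, K, K, L}, 6 items in all.
That gives (6)!/(3!) = 120 arrangements.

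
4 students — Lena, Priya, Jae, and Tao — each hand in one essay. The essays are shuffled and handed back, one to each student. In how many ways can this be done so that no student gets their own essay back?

This is the derangement count D_4: permutations of 4 items with no fixed point.
By inclusion–exclusion this is Σ_{j=0}^{4} (−1)^j C(4,j)·(4−j)!.
Computing: 24 − 24 + 12 − 4 + 1 = 9.

9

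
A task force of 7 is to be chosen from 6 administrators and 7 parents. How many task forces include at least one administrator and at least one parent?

1715

Total 7-person selections from all 13: C(13,7) = 1716.
Subtract selections that omit an entire group: no administrators → C(7,7) = 1; no parents → C(6,7) = 0.
Both groups omitted at once is impossible, so 1716 − 1 = 1715.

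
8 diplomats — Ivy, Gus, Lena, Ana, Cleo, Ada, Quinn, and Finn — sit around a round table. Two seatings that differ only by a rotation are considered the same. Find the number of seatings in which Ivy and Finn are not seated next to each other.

3600

All circular seatings of 8 people number (7)! = 5040.
Seatings with Ivy beside Finn: treat them as a block with 2 internal orders, giving 2 × (6)! = 1440.
Subtracting, 5040 − 1440 = 3600.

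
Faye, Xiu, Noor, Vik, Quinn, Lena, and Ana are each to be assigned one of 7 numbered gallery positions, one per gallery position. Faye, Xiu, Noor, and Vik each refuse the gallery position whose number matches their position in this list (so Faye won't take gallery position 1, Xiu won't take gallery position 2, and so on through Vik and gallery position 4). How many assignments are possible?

Let Aᵢ (for 1 ≤ i ≤ 4) be the placements that put person i in their forbidden gallery position. Any j of these fix j positions, leaving (7−j)! ways to fill the rest, and there are C(4,j) ways to pick which j.
By inclusion–exclusion, the number of valid placements is Σ_{j=0}^{4} (−1)^j C(4,j)·(7−j)!.
Computing: 5040 − 2880 + 720 − 96 + 6 = 2790.

2790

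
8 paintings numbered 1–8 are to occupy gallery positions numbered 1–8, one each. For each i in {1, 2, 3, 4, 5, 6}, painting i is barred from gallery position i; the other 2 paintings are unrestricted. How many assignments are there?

Let Aᵢ (for 1 ≤ i ≤ 6) be the placements that put painting i in its forbidden gallery position. Any j of these fix j positions, leaving (8−j)! ways to fill the rest, and there are C(6,j) ways to pick which j.
By inclusion–exclusion, the number of valid placements is Σ_{j=0}^{6} (−1)^j C(6,j)·(8−j)!.
Computing: 40320 − 30240 + 10800 − 2400 + 360 − 36 + 2 = 18806.

18806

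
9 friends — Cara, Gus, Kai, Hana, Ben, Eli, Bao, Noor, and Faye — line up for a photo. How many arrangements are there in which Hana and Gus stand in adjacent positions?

80640

Treat {Hana, Gus} as a single unit. There are 8 units to order, and the pair itself can be ordered 2 ways.
That gives 2 × 8! = 2 × 40320 = 80640.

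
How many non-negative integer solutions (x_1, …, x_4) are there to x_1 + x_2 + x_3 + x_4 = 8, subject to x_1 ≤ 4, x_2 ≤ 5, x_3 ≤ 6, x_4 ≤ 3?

Ignoring the caps, the number of non-negative solutions to x_1+…+x_4 = 8 is C(11,3) = 165.
Subtract solutions that violate a single cap (substitute x_i' = x_i − (cap_i+1)): x_1 ≥ 5 gives C(6,3) = 20; x_2 ≥ 6 gives C(5,3) = 10; x_3 ≥ 7 gives C(4,3) = 4; x_4 ≥ 4 gives C(7,3) = 35. Together 69.
No two caps can be exceeded simultaneously, so the pair terms are all 0.
By inclusion–exclusion the count is 165 − 69 + 0 = 96.

96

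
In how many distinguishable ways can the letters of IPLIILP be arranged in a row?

IPLIILP has 7 letters with I appearing 3 times, L appearing twice, and P appearing twice.
The number of distinct arrangements is 7!/(3!·2!·2!) = 5040/24 = 210.

210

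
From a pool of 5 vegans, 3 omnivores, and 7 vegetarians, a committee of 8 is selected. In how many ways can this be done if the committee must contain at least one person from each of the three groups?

5894

Unrestricted: C(15,8) = 6435 ways to pick any 8 of the 15.
Selections missing a whole group: no vegans → C(10,8) = 45; no omnivores → C(12,8) = 495; no vegetarians → C(8,8) = 1.
Add back selections omitting two groups (i.e. drawn from a single group): C(5,8) + C(3,8) + C(7,8) = 0.
By inclusion–exclusion: 6435 − 541 + 0 = 5894.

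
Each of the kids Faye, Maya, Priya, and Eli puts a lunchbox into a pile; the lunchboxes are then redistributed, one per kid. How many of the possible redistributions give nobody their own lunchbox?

Let Aᵢ be the assignments in which kid i gets their own lunchbox. We want the size of the complement of A₁∪…∪A_4.
By inclusion–exclusion this is Σ_{j=0}^{4} (−1)^j C(4,j)·(4−j)!.
Computing: 24 − 24 + 12 − 4 + 1 = 9.

9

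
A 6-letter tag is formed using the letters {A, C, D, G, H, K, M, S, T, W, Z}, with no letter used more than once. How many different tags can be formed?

332640

Choose and order 6 of the 11 symbols: the first letter has 11 options, the next 10, and so on down to 6.
That product is 11 × 10 × 9 × 8 × 7 × 6 = 332640.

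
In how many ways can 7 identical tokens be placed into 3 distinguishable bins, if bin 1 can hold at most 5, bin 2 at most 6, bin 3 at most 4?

Ignoring the caps, the number of non-negative solutions to x_1+…+x_3 = 7 is C(9,2) = 36.
Subtract solutions that violate a single cap (substitute x_i' = x_i − (cap_i+1)): x_1 ≥ 6 gives C(3,2) = 3; x_2 ≥ 7 gives C(2,2) = 1; x_3 ≥ 5 gives C(4,2) = 6. Together 10.
No two caps can be exceeded simultaneously, so the pair terms are all 0.
By inclusion–exclusion the count is 36 − 10 + 0 = 26.

26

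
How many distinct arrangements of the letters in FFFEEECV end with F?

With the last slot taken by F, it remains to arrange the other 7 letters (FFEEECV).
Those 7 letters have E appearing 3 times and F appearing twice, giving (7)!/(3!·2!) = 420.

420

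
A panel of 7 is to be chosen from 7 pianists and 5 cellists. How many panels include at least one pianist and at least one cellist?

Unrestricted: C(12,7) = 792 ways to pick any 7 of the 12.
Selections missing a whole group: no pianists → C(5,7) = 0; no cellists → C(7,7) = 1.
Both groups omitted at once is impossible, so 792 − 1 = 791.

791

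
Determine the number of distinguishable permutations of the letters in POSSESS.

POSSESS has 7 letters with S appearing 4 times.
The number of distinct arrangements is 7!/(4!) = 5040/24 = 210.

210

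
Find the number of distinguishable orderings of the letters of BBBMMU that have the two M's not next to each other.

There are 6!/(3!·2!) = 60 arrangements of BBBMMU in total.
Arrangements with the M's together: treat MM as one letter, giving (5)!/(3!) = 20.
Hence 60 − 20 = 40.

40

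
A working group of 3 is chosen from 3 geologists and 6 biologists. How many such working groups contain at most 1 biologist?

Split by how many biologists are chosen (0 through 1).
Sum: C(6,0)·C(3,3) + C(6,1)·C(3,2) = 1 + 18 = 19.

19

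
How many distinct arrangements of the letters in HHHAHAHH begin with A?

7

With the first slot taken by A, it remains to arrange the other 7 letters (HHHHAHH).
Those 7 letters have H appearing 6 times, giving (7)!/(6!) = 7.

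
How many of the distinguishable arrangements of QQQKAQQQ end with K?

With the last slot taken by K, it remains to arrange the other 7 letters (QQQAQQQ).
Those 7 letters have Q appearing 6 times, giving (7)!/(6!) = 7.

7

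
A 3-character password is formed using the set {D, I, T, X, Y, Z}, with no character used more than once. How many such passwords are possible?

120

With no repetition, fill the 3 characters in order: 6 choices, then 5, down to 4.
That product is 6 × 5 × 4 = 120.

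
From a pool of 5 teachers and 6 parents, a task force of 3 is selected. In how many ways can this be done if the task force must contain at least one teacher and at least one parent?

135

With no constraint there are C(11,3) = 165 possible selections.
Selections missing a whole group: no teachers → C(6,3) = 20; no parents → C(5,3) = 10.
Both groups omitted at once is impossible, so 165 − 30 = 135.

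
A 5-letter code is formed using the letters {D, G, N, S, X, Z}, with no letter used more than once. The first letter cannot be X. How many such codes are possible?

600

The first letter has 6−1 = 5 choices (anything except X).
The remaining 4 letters are filled from the other 5 symbols without repetition: 5 × 4 × 3 × 2 = 120.
Total: 5 × 120 = 600.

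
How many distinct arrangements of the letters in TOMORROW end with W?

Fix W in the last position and arrange the remaining 7 letters.
Those 7 letters have O appearing 3 times and R appearing twice, giving (7)!/(3!·2!) = 420.

420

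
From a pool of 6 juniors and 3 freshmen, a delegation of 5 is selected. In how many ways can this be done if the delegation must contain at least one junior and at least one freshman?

Unrestricted: C(9,5) = 126 ways to pick any 5 of the 9.
Subtract selections that omit an entire group: no juniors → C(3,5) = 0; no freshmen → C(6,5) = 6.
Both groups omitted at once is impossible, so 126 − 6 = 120.

120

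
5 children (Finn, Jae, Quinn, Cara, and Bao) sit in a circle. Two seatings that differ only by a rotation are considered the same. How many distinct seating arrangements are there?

Seat Finn anywhere (absorbing the rotational symmetry), then permute the other 4: (4)! = 24.

24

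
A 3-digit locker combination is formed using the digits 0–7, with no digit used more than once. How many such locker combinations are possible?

This is a permutation of 3 out of 8: P(8,3) = 8!/5!.
That product is 8 × 7 × 6 = 336.

336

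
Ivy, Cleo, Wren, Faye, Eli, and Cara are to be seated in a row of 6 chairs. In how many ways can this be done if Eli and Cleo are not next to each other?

Of the 6! = 720 arrangements, those with Eli and Cleo adjacent number 2 × 5! = 240 (treat the pair as a block with 2 internal orders).
Complementary counting: 720 − 240 = 480.

480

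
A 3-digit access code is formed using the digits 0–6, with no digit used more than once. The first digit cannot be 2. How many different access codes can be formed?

180

The first digit has 7−1 = 6 choices (anything except 2).
The remaining 2 digits are filled from the other 6 symbols without repetition: 6 × 5 = 30.
Total: 6 × 30 = 180.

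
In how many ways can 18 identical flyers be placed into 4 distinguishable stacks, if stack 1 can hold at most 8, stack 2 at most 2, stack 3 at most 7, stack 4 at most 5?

Without the upper bounds there are C(21,3) = 1330 ways to split 18 among 4 stacks.
Subtract solutions that violate a single cap (substitute x_i' = x_i − (cap_i+1)): x_1 ≥ 9 gives C(12,3) = 220; x_2 ≥ 3 gives C(18,3) = 816; x_3 ≥ 8 gives C(13,3) = 286; x_4 ≥ 6 gives C(15,3) = 455. Together 1777.
Add back pairs where two caps are both exceeded: 84 + 4 + 20 + 120 + 220 + 35 = 483.
Subtract triples: 0 + 1 + 0 + 4 = 5.
By inclusion–exclusion the count is 1330 − 1777 + 483 − 5 = 31.

31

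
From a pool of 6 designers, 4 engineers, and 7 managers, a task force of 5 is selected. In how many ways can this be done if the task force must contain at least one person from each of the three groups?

4214

Unrestricted: C(17,5) = 6188 ways to pick any 5 of the 17.
Subtract selections that omit an entire group: no designers → C(11,5) = 462; no engineers → C(13,5) = 1287; no managers → C(10,5) = 252.
Add back selections omitting two groups (i.e. drawn from a single group): C(6,5) + C(4,5) + C(7,5) = 27.
By inclusion–exclusion: 6188 − 2001 + 27 = 4214.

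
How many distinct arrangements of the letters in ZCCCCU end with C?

20

With the last slot taken by C, it remains to arrange the other 5 letters (ZCCCU).
Those 5 letters have C appearing 3 times, giving (5)!/(3!) = 20.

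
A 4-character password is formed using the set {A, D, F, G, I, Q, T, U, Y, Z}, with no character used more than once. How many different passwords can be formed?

5040

With no repetition, fill the 4 characters in order: 10 choices, then 9, down to 7.
10 × 9 × 8 × 7 = 5040.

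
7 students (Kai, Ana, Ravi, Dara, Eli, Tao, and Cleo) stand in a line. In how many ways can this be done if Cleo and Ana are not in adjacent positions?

Of the 7! = 5040 arrangements, those with Cleo and Ana adjacent number 2 × 6! = 1440 (treat the pair as a block with 2 internal orders).
Complementary counting: 5040 − 1440 = 3600.

3600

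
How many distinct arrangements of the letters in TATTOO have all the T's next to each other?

12

Treat the 3 copies of T as a single block. The multiset to arrange is then {TTT, A, O, O}, 4 items in all.
That gives (4)!/(2!) = 12 arrangements.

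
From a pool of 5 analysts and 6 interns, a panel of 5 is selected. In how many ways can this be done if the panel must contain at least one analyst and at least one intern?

455

With no constraint there are C(11,5) = 462 possible selections.
Selections missing a whole group: no analysts → C(6,5) = 6; no interns → C(5,5) = 1.
Both groups omitted at once is impossible, so 462 − 7 = 455.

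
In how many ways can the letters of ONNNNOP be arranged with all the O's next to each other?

30

Treat the 2 copies of O as a single block. The multiset to arrange is then {OO, N, N, N, N, P}, 6 items in all.
That gives (6)!/(4!) = 30 arrangements.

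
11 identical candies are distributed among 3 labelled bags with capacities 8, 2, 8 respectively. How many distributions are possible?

21

By stars and bars, unrestricted non-negative solutions to x_1+…+x_3 = 11 number C(11+2,2) = 78.
Subtract solutions that violate a single cap (substitute x_i' = x_i − (cap_i+1)): x_1 ≥ 9 gives C(4,2) = 6; x_2 ≥ 3 gives C(10,2) = 45; x_3 ≥ 9 gives C(4,2) = 6. Together 57.
No two caps can be exceeded simultaneously, so the pair terms are all 0.
By inclusion–exclusion the count is 78 − 57 + 0 = 21.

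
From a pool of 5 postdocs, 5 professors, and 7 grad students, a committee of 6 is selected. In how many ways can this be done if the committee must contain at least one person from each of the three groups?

Unrestricted: C(17,6) = 12376 ways to pick any 6 of the 17.
Selections missing a whole group: no postdocs → C(12,6) = 924; no professors → C(12,6) = 924; no grad students → C(10,6) = 210.
Add back selections omitting two groups (i.e. drawn from a single group): C(5,6) + C(5,6) + C(7,6) = 7.
By inclusion–exclusion: 12376 − 2058 + 7 = 10325.

10325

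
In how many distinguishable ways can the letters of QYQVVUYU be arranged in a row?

2520

Letter multiplicities in QYQVVUYU: Q×2, U×2, V×2, Y×2.
Dividing 8! = 40320 by 2!·2!·2!·2! = 16 for the repeated letters gives 2520.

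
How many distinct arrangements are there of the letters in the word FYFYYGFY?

The 8 letters of FYFYYGFY have repeats: F appearing 3 times and Y appearing 4 times.
Dividing 8! = 40320 by 4!·3! = 144 for the repeated letters gives 280.

280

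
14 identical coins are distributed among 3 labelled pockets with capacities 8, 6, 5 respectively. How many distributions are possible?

By stars and bars, unrestricted non-negative solutions to x_1+…+x_3 = 14 number C(14+2,2) = 120.
Subtract solutions that violate a single cap (substitute x_i' = x_i − (cap_i+1)): x_1 ≥ 9 gives C(7,2) = 21; x_2 ≥ 7 gives C(9,2) = 36; x_3 ≥ 6 gives C(10,2) = 45. Together 102.
Add back pairs where two caps are both exceeded: 0 + 0 + 3 = 3.
By inclusion–exclusion the count is 120 − 102 + 3 = 21.

21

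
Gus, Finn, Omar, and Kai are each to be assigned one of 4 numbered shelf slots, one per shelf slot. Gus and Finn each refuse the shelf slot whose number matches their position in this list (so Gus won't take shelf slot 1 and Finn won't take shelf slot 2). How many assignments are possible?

Let Aᵢ (for i ∈ {1, 2}) be the placements that put person i in their forbidden shelf slot. Any j of these fix j positions, leaving (4−j)! ways to fill the rest, and there are C(2,j) ways to pick which j.
By inclusion–exclusion, the number of valid placements is Σ_{j=0}^{2} (−1)^j C(2,j)·(4−j)!.
Computing: 24 − 12 + 2 = 14.

14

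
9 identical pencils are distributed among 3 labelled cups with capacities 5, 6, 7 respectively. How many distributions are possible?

Without the upper bounds there are C(11,2) = 55 ways to split 9 among 3 cups.
Subtract solutions that violate a single cap (substitute x_i' = x_i − (cap_i+1)): x_1 ≥ 6 gives C(5,2) = 10; x_2 ≥ 7 gives C(4,2) = 6; x_3 ≥ 8 gives C(3,2) = 3. Together 19.
No two caps can be exceeded simultaneously, so the pair terms are all 0.
By inclusion–exclusion the count is 55 − 19 + 0 = 36.

36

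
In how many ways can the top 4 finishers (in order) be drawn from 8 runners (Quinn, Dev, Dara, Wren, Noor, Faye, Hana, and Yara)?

1680

This is an ordered selection of 4 from 8: P(8,4).
That gives 8 × 7 × 6 × 5 = 1680.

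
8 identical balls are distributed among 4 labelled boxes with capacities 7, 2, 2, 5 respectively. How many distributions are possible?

52

Without the upper bounds there are C(11,3) = 165 ways to split 8 among 4 boxes.
Subtract solutions that violate a single cap (substitute x_i' = x_i − (cap_i+1)): x_1 ≥ 8 gives C(3,3) = 1; x_2 ≥ 3 gives C(8,3) = 56; x_3 ≥ 3 gives C(8,3) = 56; x_4 ≥ 6 gives C(5,3) = 10. Together 123.
Add back pairs where two caps are both exceeded: 0 + 0 + 0 + 10 + 0 + 0 = 10.
By inclusion–exclusion the count is 165 − 123 + 10 = 52.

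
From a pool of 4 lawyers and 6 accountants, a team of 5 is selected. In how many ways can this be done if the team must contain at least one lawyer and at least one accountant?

With no constraint there are C(10,5) = 252 possible selections.
Selections missing a whole group: no lawyers → C(6,5) = 6; no accountants → C(4,5) = 0.
Both groups omitted at once is impossible, so 252 − 6 = 246.

246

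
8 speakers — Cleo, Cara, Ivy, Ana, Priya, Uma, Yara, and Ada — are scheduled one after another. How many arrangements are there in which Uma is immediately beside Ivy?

Glue Uma and Ivy into one block (2 internal orders), leaving 7 units to arrange in a row.
So the count is 2·(7)! = 10080.

10080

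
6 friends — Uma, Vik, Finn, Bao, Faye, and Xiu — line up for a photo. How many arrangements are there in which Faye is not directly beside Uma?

480

There are 6! = 720 arrangements in all. If Faye and Uma are adjacent, merging them into one block gives 2·(5)! = 240 arrangements.
Complementary counting: 720 − 240 = 480.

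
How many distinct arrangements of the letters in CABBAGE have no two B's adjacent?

900

There are 7!/(2!·2!) = 1260 arrangements of CABBAGE in total.
Arrangements with the B's together: treat BB as one letter, giving (6)!/(2!) = 360.
Subtracting, 1260 − 360 = 900 arrangements keep the B's apart.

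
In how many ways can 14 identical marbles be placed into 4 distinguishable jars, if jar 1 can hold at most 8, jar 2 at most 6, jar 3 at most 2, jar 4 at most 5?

Ignoring the caps, the number of non-negative solutions to x_1+…+x_4 = 14 is C(17,3) = 680.
Subtract solutions that violate a single cap (substitute x_i' = x_i − (cap_i+1)): x_1 ≥ 9 gives C(8,3) = 56; x_2 ≥ 7 gives C(10,3) = 120; x_3 ≥ 3 gives C(14,3) = 364; x_4 ≥ 6 gives C(11,3) = 165. Together 705.
Add back pairs where two caps are both exceeded: 0 + 10 + 0 + 35 + 4 + 56 = 105.
By inclusion–exclusion the count is 680 − 705 + 105 = 80.

80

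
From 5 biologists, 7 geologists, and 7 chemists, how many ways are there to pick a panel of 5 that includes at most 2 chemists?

8877

Split by how many chemists are chosen (0 through 2).
Sum: C(7,0)·C(12,5) + C(7,1)·C(12,4) + C(7,2)·C(12,3) = 792 + 3465 + 4620 = 8877.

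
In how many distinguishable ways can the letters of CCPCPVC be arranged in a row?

Letter multiplicities in CCPCPVC: C×4, P×2, V×1.
Dividing 7! = 5040 by 4!·2! = 48 for the repeated letters gives 105.

105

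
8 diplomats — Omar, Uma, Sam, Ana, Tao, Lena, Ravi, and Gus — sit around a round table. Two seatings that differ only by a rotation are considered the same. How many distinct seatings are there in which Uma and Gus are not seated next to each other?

All circular seatings of 8 people number (7)! = 5040.
Seatings with Uma beside Gus: treat them as a block with 2 internal orders, giving 2 × (6)! = 1440.
Subtracting, 5040 − 1440 = 3600.

3600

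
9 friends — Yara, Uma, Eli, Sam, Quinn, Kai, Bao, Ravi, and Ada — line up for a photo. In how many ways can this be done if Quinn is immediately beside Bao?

80640

Place the 7 others and the Quinn-Bao pair as 8 objects in a line; the pair has 2 internal arrangements.
So the count is 2·(8)! = 80640.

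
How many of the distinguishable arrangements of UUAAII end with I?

Fix I in the last position and arrange the remaining 5 letters.
Those 5 letters have A appearing twice and U appearing twice, giving (5)!/(2!·2!) = 30.

30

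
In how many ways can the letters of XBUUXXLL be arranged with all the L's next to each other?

Treat the 2 copies of L as a single block. The multiset to arrange is then {LL, B, U, U, X, X, X}, 7 items in all.
That gives (7)!/(3!·2!) = 420 arrangements.

420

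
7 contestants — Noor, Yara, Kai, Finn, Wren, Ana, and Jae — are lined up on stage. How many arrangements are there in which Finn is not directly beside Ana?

3600

Of the 7! = 5040 arrangements, those with Finn and Ana adjacent number 2 × 6! = 1440 (treat the pair as a block with 2 internal orders).
Complementary counting: 5040 − 1440 = 3600.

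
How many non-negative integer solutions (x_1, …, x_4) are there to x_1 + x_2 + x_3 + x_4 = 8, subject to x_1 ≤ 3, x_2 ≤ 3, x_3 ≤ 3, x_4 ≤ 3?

Ignoring the caps, the number of non-negative solutions to x_1+…+x_4 = 8 is C(11,3) = 165.
Subtract solutions that violate a single cap (substitute x_i' = x_i − (cap_i+1)): x_1 ≥ 4 gives C(7,3) = 35; x_2 ≥ 4 gives C(7,3) = 35; x_3 ≥ 4 gives C(7,3) = 35; x_4 ≥ 4 gives C(7,3) = 35. Together 140.
Add back pairs where two caps are both exceeded: 1 + 1 + 1 + 1 + 1 + 1 = 6.
By inclusion–exclusion the count is 165 − 140 + 6 = 31.

31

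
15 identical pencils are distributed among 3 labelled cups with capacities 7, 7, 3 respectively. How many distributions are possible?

By stars and bars, unrestricted non-negative solutions to x_1+…+x_3 = 15 number C(15+2,2) = 136.
Subtract solutions that violate a single cap (substitute x_i' = x_i − (cap_i+1)): x_1 ≥ 8 gives C(9,2) = 36; x_2 ≥ 8 gives C(9,2) = 36; x_3 ≥ 4 gives C(13,2) = 78. Together 150.
Add back pairs where two caps are both exceeded: 0 + 10 + 10 = 20.
By inclusion–exclusion the count is 136 − 150 + 20 = 6.

6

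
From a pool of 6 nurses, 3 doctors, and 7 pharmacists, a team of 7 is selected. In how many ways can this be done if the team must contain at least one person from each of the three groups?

9569

Unrestricted: C(16,7) = 11440 ways to pick any 7 of the 16.
Selections missing a whole group: no nurses → C(10,7) = 120; no doctors → C(13,7) = 1716; no pharmacists → C(9,7) = 36.
Add back selections omitting two groups (i.e. drawn from a single group): C(6,7) + C(3,7) + C(7,7) = 1.
By inclusion–exclusion: 11440 − 1872 + 1 = 9569.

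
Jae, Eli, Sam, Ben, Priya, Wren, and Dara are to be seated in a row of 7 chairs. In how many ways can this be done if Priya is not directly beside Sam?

Of the 7! = 5040 arrangements, those with Priya and Sam adjacent number 2 × 6! = 1440 (treat the pair as a block with 2 internal orders).
Complementary counting: 5040 − 1440 = 3600.

3600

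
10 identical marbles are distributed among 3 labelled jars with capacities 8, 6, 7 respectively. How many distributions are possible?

By stars and bars, unrestricted non-negative solutions to x_1+…+x_3 = 10 number C(10+2,2) = 66.
Subtract solutions that violate a single cap (substitute x_i' = x_i − (cap_i+1)): x_1 ≥ 9 gives C(3,2) = 3; x_2 ≥ 7 gives C(5,2) = 10; x_3 ≥ 8 gives C(4,2) = 6. Together 19.
No two caps can be exceeded simultaneously, so the pair terms are all 0.
By inclusion–exclusion the count is 66 − 19 + 0 = 47.

47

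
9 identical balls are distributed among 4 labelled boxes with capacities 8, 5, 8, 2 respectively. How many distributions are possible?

115

Ignoring the caps, the number of non-negative solutions to x_1+…+x_4 = 9 is C(12,3) = 220.
Subtract solutions that violate a single cap (substitute x_i' = x_i − (cap_i+1)): x_1 ≥ 9 gives C(3,3) = 1; x_2 ≥ 6 gives C(6,3) = 20; x_3 ≥ 9 gives C(3,3) = 1; x_4 ≥ 3 gives C(9,3) = 84. Together 106.
Add back pairs where two caps are both exceeded: 0 + 0 + 0 + 0 + 1 + 0 = 1.
By inclusion–exclusion the count is 220 − 106 + 1 = 115.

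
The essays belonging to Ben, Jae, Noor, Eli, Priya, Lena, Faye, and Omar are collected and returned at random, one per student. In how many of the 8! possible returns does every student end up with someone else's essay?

14833

Let Aᵢ be the assignments in which student i gets their own essay. We want the size of the complement of A₁∪…∪A_8.
By inclusion–exclusion this is Σ_{j=0}^{8} (−1)^j C(8,j)·(8−j)!.
Computing: 40320 − 40320 + 20160 − 6720 + 1680 − 336 + 56 − 8 + 1 = 14833.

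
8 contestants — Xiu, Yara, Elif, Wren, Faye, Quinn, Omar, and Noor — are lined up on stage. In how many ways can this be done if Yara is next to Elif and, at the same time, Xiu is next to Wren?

2880

Treat {Yara,Elif} as one block (2 orders) and {Xiu,Wren} as another (2 orders).
That leaves 6 units to arrange: 2 × 2 × 6! = 4 × 720 = 2880.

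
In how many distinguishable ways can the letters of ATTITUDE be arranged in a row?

6720

Letter multiplicities in ATTITUDE: A×1, D×1, E×1, I×1, T×3, U×1.
Dividing 8! = 40320 by 3! = 6 for the repeated letters gives 6720.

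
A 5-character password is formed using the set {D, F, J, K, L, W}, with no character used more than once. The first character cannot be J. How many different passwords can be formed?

600

The first character has 6−1 = 5 choices (anything except J).
The remaining 4 characters are filled from the other 5 symbols without repetition: 5 × 4 × 3 × 2 = 120.
Total: 5 × 120 = 600.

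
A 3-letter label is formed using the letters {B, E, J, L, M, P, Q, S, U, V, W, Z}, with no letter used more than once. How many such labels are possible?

1320

With no repetition, fill the 3 letters in order: 12 choices, then 11, down to 10.
That product is 12 × 11 × 10 = 1320.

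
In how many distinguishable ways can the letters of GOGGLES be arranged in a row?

840

GOGGLES has 7 letters with G appearing 3 times.
The number of distinct arrangements is 7!/(3!) = 5040/6 = 840.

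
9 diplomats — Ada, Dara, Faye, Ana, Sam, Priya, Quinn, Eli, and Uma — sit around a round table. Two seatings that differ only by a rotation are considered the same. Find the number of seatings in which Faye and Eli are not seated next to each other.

30240

All circular seatings of 9 people number (8)! = 40320.
Seatings with Faye beside Eli: treat them as a block with 2 internal orders, giving 2 × (7)! = 10080.
Subtracting, 40320 − 10080 = 30240.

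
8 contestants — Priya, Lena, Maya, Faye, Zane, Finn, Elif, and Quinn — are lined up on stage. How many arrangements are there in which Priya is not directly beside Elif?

There are 8! = 40320 arrangements in all. If Priya and Elif are adjacent, merging them into one block gives 2·(7)! = 10080 arrangements.
Complementary counting: 40320 − 10080 = 30240.

30240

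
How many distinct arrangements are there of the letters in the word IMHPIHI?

Letter multiplicities in IMHPIHI: H×2, I×3, M×1, P×1.
So there are 7! / (3!·2!) = 420 distinguishable arrangements.

420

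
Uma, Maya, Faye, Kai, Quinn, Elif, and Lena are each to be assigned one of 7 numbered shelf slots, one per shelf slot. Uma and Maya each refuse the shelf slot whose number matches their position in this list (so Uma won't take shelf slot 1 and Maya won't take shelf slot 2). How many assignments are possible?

Let Aᵢ (for i ∈ {1, 2}) be the placements that put person i in their forbidden shelf slot. Any j of these fix j positions, leaving (7−j)! ways to fill the rest, and there are C(2,j) ways to pick which j.
By inclusion–exclusion, the number of valid placements is Σ_{j=0}^{2} (−1)^j C(2,j)·(7−j)!.
Computing: 5040 − 1440 + 120 = 3720.

3720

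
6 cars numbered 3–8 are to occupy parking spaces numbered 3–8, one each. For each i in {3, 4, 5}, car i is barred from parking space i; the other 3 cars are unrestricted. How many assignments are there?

426

Let Aᵢ (for i ∈ {3, 4, 5}) be the placements that put car i in its forbidden parking space. Any j of these fix j positions, leaving (6−j)! ways to fill the rest, and there are C(3,j) ways to pick which j.
By inclusion–exclusion, the number of valid placements is Σ_{j=0}^{3} (−1)^j C(3,j)·(6−j)!.
Computing: 720 − 360 + 72 − 6 = 426.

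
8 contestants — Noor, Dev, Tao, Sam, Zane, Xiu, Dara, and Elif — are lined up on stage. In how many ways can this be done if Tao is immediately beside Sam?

Glue Tao and Sam into one block (2 internal orders), leaving 7 units to arrange in a row.
That gives 2 × 7! = 2 × 5040 = 10080.

10080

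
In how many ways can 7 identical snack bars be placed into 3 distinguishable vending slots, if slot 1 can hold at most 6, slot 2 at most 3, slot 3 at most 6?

24

By stars and bars, unrestricted non-negative solutions to x_1+…+x_3 = 7 number C(7+2,2) = 36.
Subtract solutions that violate a single cap (substitute x_i' = x_i − (cap_i+1)): x_1 ≥ 7 gives C(2,2) = 1; x_2 ≥ 4 gives C(5,2) = 10; x_3 ≥ 7 gives C(2,2) = 1. Together 12.
No two caps can be exceeded simultaneously, so the pair terms are all 0.
By inclusion–exclusion the count is 36 − 12 + 0 = 24.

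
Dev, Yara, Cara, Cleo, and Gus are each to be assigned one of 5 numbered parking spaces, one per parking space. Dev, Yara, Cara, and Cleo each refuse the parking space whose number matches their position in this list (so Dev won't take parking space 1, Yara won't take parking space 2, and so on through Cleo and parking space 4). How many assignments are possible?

Let Aᵢ (for 1 ≤ i ≤ 4) be the placements that put person i in their forbidden parking space. Any j of these fix j positions, leaving (5−j)! ways to fill the rest, and there are C(4,j) ways to pick which j.
By inclusion–exclusion, the number of valid placements is Σ_{j=0}^{4} (−1)^j C(4,j)·(5−j)!.
Computing: 120 − 96 + 36 − 8 + 1 = 53.

53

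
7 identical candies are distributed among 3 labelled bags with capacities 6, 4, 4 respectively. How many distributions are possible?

By stars and bars, unrestricted non-negative solutions to x_1+…+x_3 = 7 number C(7+2,2) = 36.
Subtract solutions that violate a single cap (substitute x_i' = x_i − (cap_i+1)): x_1 ≥ 7 gives C(2,2) = 1; x_2 ≥ 5 gives C(4,2) = 6; x_3 ≥ 5 gives C(4,2) = 6. Together 13.
No two caps can be exceeded simultaneously, so the pair terms are all 0.
By inclusion–exclusion the count is 36 − 13 + 0 = 23.

23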